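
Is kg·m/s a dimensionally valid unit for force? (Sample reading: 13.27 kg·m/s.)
No

force has SI base units: kg * m / s^2
kg·m/s does NOT reduce to kg * m / s^2; a valid unit for force would be e.g. N.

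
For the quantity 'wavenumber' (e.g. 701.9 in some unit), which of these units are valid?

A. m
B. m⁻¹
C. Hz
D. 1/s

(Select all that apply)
B

wavenumber has SI base units: 1 / m

Checking each option against 1 / m:
  A. m: ✗ does not match
  B. m⁻¹: ✓ matches
  C. Hz: ✗ does not match
  D. 1/s: ✗ does not match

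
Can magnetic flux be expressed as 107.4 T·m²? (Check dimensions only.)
Yes

magnetic flux has SI base units: kg * m^2 / (A * s^2)
T·m² reduces to the same SI base units, so it is a valid unit for magnetic flux.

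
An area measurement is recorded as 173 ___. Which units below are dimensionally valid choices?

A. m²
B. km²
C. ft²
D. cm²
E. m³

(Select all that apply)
A, B, C, D

area has SI base units: m^2

Checking each option against m^2:
  A. m²: ✓ matches
  B. km²: ✓ matches
  C. ft²: ✓ matches
  D. cm²: ✓ matches
  E. m³: ✗ does not match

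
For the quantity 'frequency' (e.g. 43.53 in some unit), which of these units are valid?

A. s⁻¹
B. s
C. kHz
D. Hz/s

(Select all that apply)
A, C

frequency has SI base units: 1 / s

Checking each option against 1 / s:
  A. s⁻¹: ✓ matches
  B. s: ✗ does not match
  C. kHz: ✓ matches
  D. Hz/s: ✗ does not match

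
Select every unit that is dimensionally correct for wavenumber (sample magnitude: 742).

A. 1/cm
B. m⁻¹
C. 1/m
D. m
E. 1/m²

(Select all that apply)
A, B, C

wavenumber has SI base units: 1 / m

Checking each option against 1 / m:
  A. 1/cm: ✓ matches
  B. m⁻¹: ✓ matches
  C. 1/m: ✓ matches
  D. m: ✗ does not match
  E. 1/m²: ✗ does not match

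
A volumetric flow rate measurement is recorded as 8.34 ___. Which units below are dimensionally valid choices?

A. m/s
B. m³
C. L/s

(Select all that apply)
C

volumetric flow rate has SI base units: m^3 / s

Checking each option against m^3 / s:
  A. m/s: ✗ does not match
  B. m³: ✗ does not match
  C. L/s: ✓ matches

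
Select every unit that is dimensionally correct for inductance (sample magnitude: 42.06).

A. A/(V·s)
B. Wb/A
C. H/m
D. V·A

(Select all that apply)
B

inductance has SI base units: kg * m^2 / (A^2 * s^2)

Checking each option against kg * m^2 / (A^2 * s^2):
  A. A/(V·s): ✗ does not match
  B. Wb/A: ✓ matches
  C. H/m: ✗ does not match
  D. V·A: ✗ does not match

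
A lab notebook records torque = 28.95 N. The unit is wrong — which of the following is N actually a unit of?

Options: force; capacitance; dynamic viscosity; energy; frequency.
force

torque should have units dimensionally equivalent to kg * m^2 / s^2 (e.g. N·m).
The given unit 'N' reduces to kg * m / s^2. Of the listed options, that is the dimensionality of force.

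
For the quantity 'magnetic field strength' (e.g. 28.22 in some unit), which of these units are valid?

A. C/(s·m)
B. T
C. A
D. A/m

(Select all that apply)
A, D

magnetic field strength has SI base units: A / m

Checking each option against A / m:
  A. C/(s·m): ✓ matches
  B. T: ✗ does not match
  C. A: ✗ does not match
  D. A/m: ✓ matches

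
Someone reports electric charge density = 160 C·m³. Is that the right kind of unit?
No

electric charge density has SI base units: A * s / m^3
C·m³ does NOT reduce to A * s / m^3; a valid unit for electric charge density would be e.g. C/m³.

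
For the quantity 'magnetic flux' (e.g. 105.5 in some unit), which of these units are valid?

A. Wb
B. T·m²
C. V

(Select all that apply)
A, B

magnetic flux has SI base units: kg * m^2 / (A * s^2)

Checking each option against kg * m^2 / (A * s^2):
  A. Wb: ✓ matches
  B. T·m²: ✓ matches
  C. V: ✗ does not match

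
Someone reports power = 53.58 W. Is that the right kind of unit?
Yes

power has SI base units: kg * m^2 / s^3
W reduces to the same SI base units, so it is a valid unit for power.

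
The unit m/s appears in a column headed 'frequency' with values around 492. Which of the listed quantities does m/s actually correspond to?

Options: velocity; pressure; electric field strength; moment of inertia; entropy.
velocity

frequency should have units dimensionally equivalent to 1 / s (e.g. Hz).
The given unit 'm/s' reduces to m / s. Of the listed options, that is the dimensionality of velocity.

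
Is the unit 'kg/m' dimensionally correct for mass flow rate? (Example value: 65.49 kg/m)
No

mass flow rate has SI base units: kg / s
kg/m does NOT reduce to kg / s; a valid unit for mass flow rate would be e.g. kg/s.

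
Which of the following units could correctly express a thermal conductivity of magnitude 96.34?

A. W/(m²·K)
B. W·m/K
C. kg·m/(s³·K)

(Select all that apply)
C

thermal conductivity has SI base units: kg * m / (s^3 * K)

Checking each option against kg * m / (s^3 * K):
  A. W/(m²·K): ✗ does not match
  B. W·m/K: ✗ does not match
  C. kg·m/(s³·K): ✓ matches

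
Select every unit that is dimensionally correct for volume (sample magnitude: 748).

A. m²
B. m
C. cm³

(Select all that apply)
C

volume has SI base units: m^3

Checking each option against m^3:
  A. m²: ✗ does not match
  B. m: ✗ does not match
  C. cm³: ✓ matches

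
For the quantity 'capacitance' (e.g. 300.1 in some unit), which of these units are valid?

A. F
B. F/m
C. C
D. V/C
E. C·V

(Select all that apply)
A

capacitance has SI base units: A^2 * s^4 / (kg * m^2)

Checking each option against A^2 * s^4 / (kg * m^2):
  A. F: ✓ matches
  B. F/m: ✗ does not match
  C. C: ✗ does not match
  D. V/C: ✗ does not match
  E. C·V: ✗ does not match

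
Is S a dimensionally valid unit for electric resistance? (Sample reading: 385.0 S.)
No

electric resistance has SI base units: kg * m^2 / (A^2 * s^3)
S does NOT reduce to kg * m^2 / (A^2 * s^3); a valid unit for electric resistance would be e.g. Ω.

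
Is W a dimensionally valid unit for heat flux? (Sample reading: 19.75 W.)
No

heat flux has SI base units: kg / s^3
W does NOT reduce to kg / s^3; a valid unit for heat flux would be e.g. W/m².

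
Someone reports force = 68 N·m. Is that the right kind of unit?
No

force has SI base units: kg * m / s^2
N·m does NOT reduce to kg * m / s^2; a valid unit for force would be e.g. N.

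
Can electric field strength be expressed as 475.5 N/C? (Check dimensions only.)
Yes

electric field strength has SI base units: kg * m / (A * s^3)
N/C reduces to the same SI base units, so it is a valid unit for electric field strength.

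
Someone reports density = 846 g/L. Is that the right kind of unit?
Yes

density has SI base units: kg / m^3
g/L reduces to the same SI base units, so it is a valid unit for density.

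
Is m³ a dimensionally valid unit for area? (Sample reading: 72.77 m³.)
No

area has SI base units: m^2
m³ does NOT reduce to m^2; a valid unit for area would be e.g. m².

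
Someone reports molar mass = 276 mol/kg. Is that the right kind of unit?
No

molar mass has SI base units: kg / mol
mol/kg does NOT reduce to kg / mol; a valid unit for molar mass would be e.g. kg/mol.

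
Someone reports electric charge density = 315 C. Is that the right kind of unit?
No

electric charge density has SI base units: A * s / m^3
C does NOT reduce to A * s / m^3; a valid unit for electric charge density would be e.g. C/m³.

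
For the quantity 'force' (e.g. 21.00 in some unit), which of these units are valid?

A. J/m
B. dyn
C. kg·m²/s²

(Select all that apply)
A, B

force has SI base units: kg * m / s^2

Checking each option against kg * m / s^2:
  A. J/m: ✓ matches
  B. dyn: ✓ matches
  C. kg·m²/s²: ✗ does not match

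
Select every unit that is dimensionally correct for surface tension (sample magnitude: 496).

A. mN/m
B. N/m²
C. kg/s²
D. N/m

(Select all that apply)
A, C, D

surface tension has SI base units: kg / s^2

Checking each option against kg / s^2:
  A. mN/m: ✓ matches
  B. N/m²: ✗ does not match
  C. kg/s²: ✓ matches
  D. N/m: ✓ matches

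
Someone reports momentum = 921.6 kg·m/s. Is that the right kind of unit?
Yes

momentum has SI base units: kg * m / s
kg·m/s reduces to the same SI base units, so it is a valid unit for momentum.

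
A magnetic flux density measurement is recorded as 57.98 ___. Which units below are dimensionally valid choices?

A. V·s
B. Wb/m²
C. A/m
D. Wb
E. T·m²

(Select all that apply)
B

magnetic flux density has SI base units: kg / (A * s^2)

Checking each option against kg / (A * s^2):
  A. V·s: ✗ does not match
  B. Wb/m²: ✓ matches
  C. A/m: ✗ does not match
  D. Wb: ✗ does not match
  E. T·m²: ✗ does not match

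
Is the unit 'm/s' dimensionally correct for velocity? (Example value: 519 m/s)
Yes

velocity has SI base units: m / s
m/s reduces to the same SI base units, so it is a valid unit for velocity.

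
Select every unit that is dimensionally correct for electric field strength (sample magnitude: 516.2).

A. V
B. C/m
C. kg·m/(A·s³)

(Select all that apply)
C

electric field strength has SI base units: kg * m / (A * s^3)

Checking each option against kg * m / (A * s^3):
  A. V: ✗ does not match
  B. C/m: ✗ does not match
  C. kg·m/(A·s³): ✓ matches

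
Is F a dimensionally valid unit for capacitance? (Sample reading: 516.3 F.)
Yes

capacitance has SI base units: A^2 * s^4 / (kg * m^2)
F reduces to the same SI base units, so it is a valid unit for capacitance.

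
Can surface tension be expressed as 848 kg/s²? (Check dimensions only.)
Yes

surface tension has SI base units: kg / s^2
kg/s² reduces to the same SI base units, so it is a valid unit for surface tension.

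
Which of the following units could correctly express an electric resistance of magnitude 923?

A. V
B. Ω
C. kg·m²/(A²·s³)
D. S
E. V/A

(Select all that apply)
B, C, E

electric resistance has SI base units: kg * m^2 / (A^2 * s^3)

Checking each option against kg * m^2 / (A^2 * s^3):
  A. V: ✗ does not match
  B. Ω: ✓ matches
  C. kg·m²/(A²·s³): ✓ matches
  D. S: ✗ does not match
  E. V/A: ✓ matches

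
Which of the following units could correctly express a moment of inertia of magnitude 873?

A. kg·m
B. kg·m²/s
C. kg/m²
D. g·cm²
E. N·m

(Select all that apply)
D

moment of inertia has SI base units: kg * m^2

Checking each option against kg * m^2:
  A. kg·m: ✗ does not match
  B. kg·m²/s: ✗ does not match
  C. kg/m²: ✗ does not match
  D. g·cm²: ✓ matches
  E. N·m: ✗ does not match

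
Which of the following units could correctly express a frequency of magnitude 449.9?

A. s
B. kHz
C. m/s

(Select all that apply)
B

frequency has SI base units: 1 / s

Checking each option against 1 / s:
  A. s: ✗ does not match
  B. kHz: ✓ matches
  C. m/s: ✗ does not match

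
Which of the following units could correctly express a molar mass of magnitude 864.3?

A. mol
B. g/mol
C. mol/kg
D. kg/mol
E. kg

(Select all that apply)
B, D

molar mass has SI base units: kg / mol

Checking each option against kg / mol:
  A. mol: ✗ does not match
  B. g/mol: ✓ matches
  C. mol/kg: ✗ does not match
  D. kg/mol: ✓ matches
  E. kg: ✗ does not match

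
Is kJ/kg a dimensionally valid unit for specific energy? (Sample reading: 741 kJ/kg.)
Yes

specific energy has SI base units: m^2 / s^2
kJ/kg reduces to the same SI base units, so it is a valid unit for specific energy.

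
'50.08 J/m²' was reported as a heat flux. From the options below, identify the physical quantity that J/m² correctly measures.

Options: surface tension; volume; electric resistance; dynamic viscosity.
surface tension

heat flux should have units dimensionally equivalent to kg / s^3 (e.g. W/m²).
The given unit 'J/m²' reduces to kg / s^2. Of the listed options, that is the dimensionality of surface tension.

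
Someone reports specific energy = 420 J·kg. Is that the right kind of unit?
No

specific energy has SI base units: m^2 / s^2
J·kg does NOT reduce to m^2 / s^2; a valid unit for specific energy would be e.g. J/kg.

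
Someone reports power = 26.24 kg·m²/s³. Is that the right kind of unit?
Yes

power has SI base units: kg * m^2 / s^3
kg·m²/s³ reduces to the same SI base units, so it is a valid unit for power.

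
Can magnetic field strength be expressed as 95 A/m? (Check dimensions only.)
Yes

magnetic field strength has SI base units: A / m
A/m reduces to the same SI base units, so it is a valid unit for magnetic field strength.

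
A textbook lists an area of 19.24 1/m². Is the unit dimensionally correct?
No

area has SI base units: m^2
1/m² does NOT reduce to m^2; a valid unit for area would be e.g. m².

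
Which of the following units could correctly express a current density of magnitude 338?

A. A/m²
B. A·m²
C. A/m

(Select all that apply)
A

current density has SI base units: A / m^2

Checking each option against A / m^2:
  A. A/m²: ✓ matches
  B. A·m²: ✗ does not match
  C. A/m: ✗ does not match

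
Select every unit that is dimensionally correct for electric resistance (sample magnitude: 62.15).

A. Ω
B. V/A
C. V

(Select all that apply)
A, B

electric resistance has SI base units: kg * m^2 / (A^2 * s^3)

Checking each option against kg * m^2 / (A^2 * s^3):
  A. Ω: ✓ matches
  B. V/A: ✓ matches
  C. V: ✗ does not match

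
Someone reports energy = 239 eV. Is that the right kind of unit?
Yes

energy has SI base units: kg * m^2 / s^2
eV reduces to the same SI base units, so it is a valid unit for energy.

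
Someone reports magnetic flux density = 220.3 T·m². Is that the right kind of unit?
No

magnetic flux density has SI base units: kg / (A * s^2)
T·m² does NOT reduce to kg / (A * s^2); a valid unit for magnetic flux density would be e.g. T.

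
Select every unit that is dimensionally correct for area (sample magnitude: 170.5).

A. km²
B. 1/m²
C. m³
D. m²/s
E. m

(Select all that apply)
A

area has SI base units: m^2

Checking each option against m^2:
  A. km²: ✓ matches
  B. 1/m²: ✗ does not match
  C. m³: ✗ does not match
  D. m²/s: ✗ does not match
  E. m: ✗ does not match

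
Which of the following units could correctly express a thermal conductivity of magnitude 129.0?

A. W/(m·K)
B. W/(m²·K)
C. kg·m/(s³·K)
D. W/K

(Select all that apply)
A, C

thermal conductivity has SI base units: kg * m / (s^3 * K)

Checking each option against kg * m / (s^3 * K):
  A. W/(m·K): ✓ matches
  B. W/(m²·K): ✗ does not match
  C. kg·m/(s³·K): ✓ matches
  D. W/K: ✗ does not match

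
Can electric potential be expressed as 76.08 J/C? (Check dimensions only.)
Yes

electric potential has SI base units: kg * m^2 / (A * s^3)
J/C reduces to the same SI base units, so it is a valid unit for electric potential.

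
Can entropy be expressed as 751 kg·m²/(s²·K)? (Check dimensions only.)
Yes

entropy has SI base units: kg * m^2 / (s^2 * K)
kg·m²/(s²·K) reduces to the same SI base units, so it is a valid unit for entropy.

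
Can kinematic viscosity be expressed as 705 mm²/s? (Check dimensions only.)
Yes

kinematic viscosity has SI base units: m^2 / s
mm²/s reduces to the same SI base units, so it is a valid unit for kinematic viscosity.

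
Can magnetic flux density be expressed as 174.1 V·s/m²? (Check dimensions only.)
Yes

magnetic flux density has SI base units: kg / (A * s^2)
V·s/m² reduces to the same SI base units, so it is a valid unit for magnetic flux density.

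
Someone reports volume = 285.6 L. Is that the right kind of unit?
Yes

volume has SI base units: m^3
L reduces to the same SI base units, so it is a valid unit for volume.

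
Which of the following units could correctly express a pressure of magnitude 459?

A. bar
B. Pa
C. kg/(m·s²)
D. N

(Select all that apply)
A, B, C

pressure has SI base units: kg / (m * s^2)

Checking each option against kg / (m * s^2):
  A. bar: ✓ matches
  B. Pa: ✓ matches
  C. kg/(m·s²): ✓ matches
  D. N: ✗ does not match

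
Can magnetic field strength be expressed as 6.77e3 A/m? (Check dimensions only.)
Yes

magnetic field strength has SI base units: A / m
A/m reduces to the same SI base units, so it is a valid unit for magnetic field strength.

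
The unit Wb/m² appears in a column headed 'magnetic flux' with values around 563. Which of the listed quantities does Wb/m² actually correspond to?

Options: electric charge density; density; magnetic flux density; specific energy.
magnetic flux density

magnetic flux should have units dimensionally equivalent to kg * m^2 / (A * s^2) (e.g. Wb).
The given unit 'Wb/m²' reduces to kg / (A * s^2). Of the listed options, that is the dimensionality of magnetic flux density.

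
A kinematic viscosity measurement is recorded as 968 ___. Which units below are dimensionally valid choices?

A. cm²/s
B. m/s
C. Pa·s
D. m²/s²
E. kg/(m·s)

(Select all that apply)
A

kinematic viscosity has SI base units: m^2 / s

Checking each option against m^2 / s:
  A. cm²/s: ✓ matches
  B. m/s: ✗ does not match
  C. Pa·s: ✗ does not match
  D. m²/s²: ✗ does not match
  E. kg/(m·s): ✗ does not match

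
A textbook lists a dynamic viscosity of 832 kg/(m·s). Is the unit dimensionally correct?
Yes

dynamic viscosity has SI base units: kg / (m * s)
kg/(m·s) reduces to the same SI base units, so it is a valid unit for dynamic viscosity.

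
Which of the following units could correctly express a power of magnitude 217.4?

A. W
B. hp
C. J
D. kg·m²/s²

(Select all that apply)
A, B

power has SI base units: kg * m^2 / s^3

Checking each option against kg * m^2 / s^3:
  A. W: ✓ matches
  B. hp: ✓ matches
  C. J: ✗ does not match
  D. kg·m²/s²: ✗ does not match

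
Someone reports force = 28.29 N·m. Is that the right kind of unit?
No

force has SI base units: kg * m / s^2
N·m does NOT reduce to kg * m / s^2; a valid unit for force would be e.g. N.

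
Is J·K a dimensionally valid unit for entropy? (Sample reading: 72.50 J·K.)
No

entropy has SI base units: kg * m^2 / (s^2 * K)
J·K does NOT reduce to kg * m^2 / (s^2 * K); a valid unit for entropy would be e.g. J/K.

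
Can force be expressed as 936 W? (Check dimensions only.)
No

force has SI base units: kg * m / s^2
W does NOT reduce to kg * m / s^2; a valid unit for force would be e.g. N.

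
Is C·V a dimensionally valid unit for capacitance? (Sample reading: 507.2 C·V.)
No

capacitance has SI base units: A^2 * s^4 / (kg * m^2)
C·V does NOT reduce to A^2 * s^4 / (kg * m^2); a valid unit for capacitance would be e.g. F.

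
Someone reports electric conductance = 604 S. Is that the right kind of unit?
Yes

electric conductance has SI base units: A^2 * s^3 / (kg * m^2)
S reduces to the same SI base units, so it is a valid unit for electric conductance.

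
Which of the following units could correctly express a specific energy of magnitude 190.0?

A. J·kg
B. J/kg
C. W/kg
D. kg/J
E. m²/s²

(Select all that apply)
B, E

specific energy has SI base units: m^2 / s^2

Checking each option against m^2 / s^2:
  A. J·kg: ✗ does not match
  B. J/kg: ✓ matches
  C. W/kg: ✗ does not match
  D. kg/J: ✗ does not match
  E. m²/s²: ✓ matches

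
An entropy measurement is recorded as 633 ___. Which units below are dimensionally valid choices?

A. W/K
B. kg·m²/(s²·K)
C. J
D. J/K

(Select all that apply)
B, D

entropy has SI base units: kg * m^2 / (s^2 * K)

Checking each option against kg * m^2 / (s^2 * K):
  A. W/K: ✗ does not match
  B. kg·m²/(s²·K): ✓ matches
  C. J: ✗ does not match
  D. J/K: ✓ matches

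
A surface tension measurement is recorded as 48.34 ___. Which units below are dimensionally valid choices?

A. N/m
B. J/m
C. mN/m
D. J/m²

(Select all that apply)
A, C, D

surface tension has SI base units: kg / s^2

Checking each option against kg / s^2:
  A. N/m: ✓ matches
  B. J/m: ✗ does not match
  C. mN/m: ✓ matches
  D. J/m²: ✓ matches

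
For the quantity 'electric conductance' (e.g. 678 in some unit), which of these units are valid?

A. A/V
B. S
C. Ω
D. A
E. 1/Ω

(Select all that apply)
A, B, E

electric conductance has SI base units: A^2 * s^3 / (kg * m^2)

Checking each option against A^2 * s^3 / (kg * m^2):
  A. A/V: ✓ matches
  B. S: ✓ matches
  C. Ω: ✗ does not match
  D. A: ✗ does not match
  E. 1/Ω: ✓ matches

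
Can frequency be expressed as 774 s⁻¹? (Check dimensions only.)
Yes

frequency has SI base units: 1 / s
s⁻¹ reduces to the same SI base units, so it is a valid unit for frequency.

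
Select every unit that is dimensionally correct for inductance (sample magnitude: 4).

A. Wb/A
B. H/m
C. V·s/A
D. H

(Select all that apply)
A, C, D

inductance has SI base units: kg * m^2 / (A^2 * s^2)

Checking each option against kg * m^2 / (A^2 * s^2):
  A. Wb/A: ✓ matches
  B. H/m: ✗ does not match
  C. V·s/A: ✓ matches
  D. H: ✓ matches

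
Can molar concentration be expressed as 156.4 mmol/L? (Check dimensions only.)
Yes

molar concentration has SI base units: mol / m^3
mmol/L reduces to the same SI base units, so it is a valid unit for molar concentration.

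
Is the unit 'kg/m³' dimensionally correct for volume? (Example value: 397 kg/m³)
No

volume has SI base units: m^3
kg/m³ does NOT reduce to m^3; a valid unit for volume would be e.g. m³.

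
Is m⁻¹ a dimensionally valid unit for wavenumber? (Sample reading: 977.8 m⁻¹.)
Yes

wavenumber has SI base units: 1 / m
m⁻¹ reduces to the same SI base units, so it is a valid unit for wavenumber.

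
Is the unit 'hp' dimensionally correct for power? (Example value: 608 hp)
Yes

power has SI base units: kg * m^2 / s^3
hp reduces to the same SI base units, so it is a valid unit for power.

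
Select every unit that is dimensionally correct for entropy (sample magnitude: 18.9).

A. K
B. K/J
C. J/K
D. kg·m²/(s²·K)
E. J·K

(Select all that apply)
C, D

entropy has SI base units: kg * m^2 / (s^2 * K)

Checking each option against kg * m^2 / (s^2 * K):
  A. K: ✗ does not match
  B. K/J: ✗ does not match
  C. J/K: ✓ matches
  D. kg·m²/(s²·K): ✓ matches
  E. J·K: ✗ does not match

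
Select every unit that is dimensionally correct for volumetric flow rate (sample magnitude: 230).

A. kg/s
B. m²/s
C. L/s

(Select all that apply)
C

volumetric flow rate has SI base units: m^3 / s

Checking each option against m^3 / s:
  A. kg/s: ✗ does not match
  B. m²/s: ✗ does not match
  C. L/s: ✓ matches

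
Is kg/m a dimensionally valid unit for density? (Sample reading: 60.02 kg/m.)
No

density has SI base units: kg / m^3
kg/m does NOT reduce to kg / m^3; a valid unit for density would be e.g. kg/m³.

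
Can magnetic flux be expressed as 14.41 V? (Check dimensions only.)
No

magnetic flux has SI base units: kg * m^2 / (A * s^2)
V does NOT reduce to kg * m^2 / (A * s^2); a valid unit for magnetic flux would be e.g. Wb.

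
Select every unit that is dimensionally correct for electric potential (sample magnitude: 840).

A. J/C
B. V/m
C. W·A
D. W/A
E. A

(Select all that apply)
A, D

electric potential has SI base units: kg * m^2 / (A * s^3)

Checking each option against kg * m^2 / (A * s^3):
  A. J/C: ✓ matches
  B. V/m: ✗ does not match
  C. W·A: ✗ does not match
  D. W/A: ✓ matches
  E. A: ✗ does not match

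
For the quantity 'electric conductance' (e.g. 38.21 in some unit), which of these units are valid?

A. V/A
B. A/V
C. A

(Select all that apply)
B

electric conductance has SI base units: A^2 * s^3 / (kg * m^2)

Checking each option against A^2 * s^3 / (kg * m^2):
  A. V/A: ✗ does not match
  B. A/V: ✓ matches
  C. A: ✗ does not match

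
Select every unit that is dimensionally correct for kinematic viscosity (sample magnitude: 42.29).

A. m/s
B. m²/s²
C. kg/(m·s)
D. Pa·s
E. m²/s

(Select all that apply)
E

kinematic viscosity has SI base units: m^2 / s

Checking each option against m^2 / s:
  A. m/s: ✗ does not match
  B. m²/s²: ✗ does not match
  C. kg/(m·s): ✗ does not match
  D. Pa·s: ✗ does not match
  E. m²/s: ✓ matches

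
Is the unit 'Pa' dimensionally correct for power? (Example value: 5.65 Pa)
No

power has SI base units: kg * m^2 / s^3
Pa does NOT reduce to kg * m^2 / s^3; a valid unit for power would be e.g. W.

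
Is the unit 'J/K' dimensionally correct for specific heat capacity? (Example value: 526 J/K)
No

specific heat capacity has SI base units: m^2 / (s^2 * K)
J/K does NOT reduce to m^2 / (s^2 * K); a valid unit for specific heat capacity would be e.g. J/(kg·K).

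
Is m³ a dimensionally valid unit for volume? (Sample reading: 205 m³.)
Yes

volume has SI base units: m^3
m³ reduces to the same SI base units, so it is a valid unit for volume.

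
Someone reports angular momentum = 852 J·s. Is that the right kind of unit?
Yes

angular momentum has SI base units: kg * m^2 / s
J·s reduces to the same SI base units, so it is a valid unit for angular momentum.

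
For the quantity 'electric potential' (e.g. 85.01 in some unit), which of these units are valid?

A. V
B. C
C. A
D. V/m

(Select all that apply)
A

electric potential has SI base units: kg * m^2 / (A * s^3)

Checking each option against kg * m^2 / (A * s^3):
  A. V: ✓ matches
  B. C: ✗ does not match
  C. A: ✗ does not match
  D. V/m: ✗ does not match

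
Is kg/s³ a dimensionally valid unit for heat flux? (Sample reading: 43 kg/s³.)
Yes

heat flux has SI base units: kg / s^3
kg/s³ reduces to the same SI base units, so it is a valid unit for heat flux.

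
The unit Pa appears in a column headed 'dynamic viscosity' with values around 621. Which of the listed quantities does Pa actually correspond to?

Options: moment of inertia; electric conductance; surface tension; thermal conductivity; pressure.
pressure

dynamic viscosity should have units dimensionally equivalent to kg / (m * s) (e.g. Pa·s).
The given unit 'Pa' reduces to kg / (m * s^2). Of the listed options, that is the dimensionality of pressure.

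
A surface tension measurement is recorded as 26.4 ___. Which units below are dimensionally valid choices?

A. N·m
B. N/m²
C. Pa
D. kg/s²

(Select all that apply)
D

surface tension has SI base units: kg / s^2

Checking each option against kg / s^2:
  A. N·m: ✗ does not match
  B. N/m²: ✗ does not match
  C. Pa: ✗ does not match
  D. kg/s²: ✓ matches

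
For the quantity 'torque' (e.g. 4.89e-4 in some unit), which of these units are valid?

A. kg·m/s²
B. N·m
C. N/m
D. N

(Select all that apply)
B

torque has SI base units: kg * m^2 / s^2

Checking each option against kg * m^2 / s^2:
  A. kg·m/s²: ✗ does not match
  B. N·m: ✓ matches
  C. N/m: ✗ does not match
  D. N: ✗ does not match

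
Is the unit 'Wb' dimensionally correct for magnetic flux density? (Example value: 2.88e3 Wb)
No

magnetic flux density has SI base units: kg / (A * s^2)
Wb does NOT reduce to kg / (A * s^2); a valid unit for magnetic flux density would be e.g. T.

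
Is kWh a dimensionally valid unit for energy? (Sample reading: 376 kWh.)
Yes

energy has SI base units: kg * m^2 / s^2
kWh reduces to the same SI base units, so it is a valid unit for energy.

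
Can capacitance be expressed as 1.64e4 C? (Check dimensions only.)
No

capacitance has SI base units: A^2 * s^4 / (kg * m^2)
C does NOT reduce to A^2 * s^4 / (kg * m^2); a valid unit for capacitance would be e.g. F.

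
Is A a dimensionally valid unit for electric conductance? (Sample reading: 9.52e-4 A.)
No

electric conductance has SI base units: A^2 * s^3 / (kg * m^2)
A does NOT reduce to A^2 * s^3 / (kg * m^2); a valid unit for electric conductance would be e.g. S.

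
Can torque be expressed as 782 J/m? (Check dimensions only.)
No

torque has SI base units: kg * m^2 / s^2
J/m does NOT reduce to kg * m^2 / s^2; a valid unit for torque would be e.g. N·m.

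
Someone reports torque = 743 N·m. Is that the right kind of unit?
Yes

torque has SI base units: kg * m^2 / s^2
N·m reduces to the same SI base units, so it is a valid unit for torque.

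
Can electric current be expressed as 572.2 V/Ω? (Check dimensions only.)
Yes

electric current has SI base units: A
V/Ω reduces to the same SI base units, so it is a valid unit for electric current.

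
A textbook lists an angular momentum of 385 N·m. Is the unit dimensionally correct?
No

angular momentum has SI base units: kg * m^2 / s
N·m does NOT reduce to kg * m^2 / s; a valid unit for angular momentum would be e.g. kg·m²/s.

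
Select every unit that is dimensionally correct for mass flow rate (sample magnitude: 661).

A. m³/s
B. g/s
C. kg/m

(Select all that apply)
B

mass flow rate has SI base units: kg / s

Checking each option against kg / s:
  A. m³/s: ✗ does not match
  B. g/s: ✓ matches
  C. kg/m: ✗ does not match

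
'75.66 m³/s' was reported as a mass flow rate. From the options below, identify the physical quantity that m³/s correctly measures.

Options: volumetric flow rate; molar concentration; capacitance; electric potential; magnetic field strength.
volumetric flow rate

mass flow rate should have units dimensionally equivalent to kg / s (e.g. kg/s).
The given unit 'm³/s' reduces to m^3 / s. Of the listed options, that is the dimensionality of volumetric flow rate.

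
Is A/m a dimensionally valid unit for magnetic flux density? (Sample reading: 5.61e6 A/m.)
No

magnetic flux density has SI base units: kg / (A * s^2)
A/m does NOT reduce to kg / (A * s^2); a valid unit for magnetic flux density would be e.g. T.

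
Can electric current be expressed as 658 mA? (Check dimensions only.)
Yes

electric current has SI base units: A
mA reduces to the same SI base units, so it is a valid unit for electric current.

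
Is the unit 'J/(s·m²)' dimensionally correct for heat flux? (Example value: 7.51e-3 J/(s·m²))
Yes

heat flux has SI base units: kg / s^3
J/(s·m²) reduces to the same SI base units, so it is a valid unit for heat flux.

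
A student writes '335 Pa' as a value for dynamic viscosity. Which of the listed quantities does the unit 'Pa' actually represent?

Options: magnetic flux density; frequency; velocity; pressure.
pressure

dynamic viscosity should have units dimensionally equivalent to kg / (m * s) (e.g. Pa·s).
The given unit 'Pa' reduces to kg / (m * s^2). Of the listed options, that is the dimensionality of pressure.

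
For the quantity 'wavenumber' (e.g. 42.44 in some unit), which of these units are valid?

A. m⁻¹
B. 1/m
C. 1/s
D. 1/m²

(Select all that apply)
A, B

wavenumber has SI base units: 1 / m

Checking each option against 1 / m:
  A. m⁻¹: ✓ matches
  B. 1/m: ✓ matches
  C. 1/s: ✗ does not match
  D. 1/m²: ✗ does not match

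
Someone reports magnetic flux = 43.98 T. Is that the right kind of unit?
No

magnetic flux has SI base units: kg * m^2 / (A * s^2)
T does NOT reduce to kg * m^2 / (A * s^2); a valid unit for magnetic flux would be e.g. Wb.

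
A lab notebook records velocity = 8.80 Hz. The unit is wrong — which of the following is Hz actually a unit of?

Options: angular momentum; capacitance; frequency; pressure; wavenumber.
frequency

velocity should have units dimensionally equivalent to m / s (e.g. m/s).
The given unit 'Hz' reduces to 1 / s. Of the listed options, that is the dimensionality of frequency.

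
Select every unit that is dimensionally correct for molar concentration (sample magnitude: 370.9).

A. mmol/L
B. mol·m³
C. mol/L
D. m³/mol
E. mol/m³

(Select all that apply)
A, C, E

molar concentration has SI base units: mol / m^3

Checking each option against mol / m^3:
  A. mmol/L: ✓ matches
  B. mol·m³: ✗ does not match
  C. mol/L: ✓ matches
  D. m³/mol: ✗ does not match
  E. mol/m³: ✓ matches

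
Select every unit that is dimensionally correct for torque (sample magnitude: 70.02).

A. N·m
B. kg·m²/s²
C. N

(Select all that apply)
A, B

torque has SI base units: kg * m^2 / s^2

Checking each option against kg * m^2 / s^2:
  A. N·m: ✓ matches
  B. kg·m²/s²: ✓ matches
  C. N: ✗ does not match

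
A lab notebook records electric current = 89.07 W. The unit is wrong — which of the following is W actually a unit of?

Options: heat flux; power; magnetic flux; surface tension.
power

electric current should have units dimensionally equivalent to A (e.g. A).
The given unit 'W' reduces to kg * m^2 / s^3. Of the listed options, that is the dimensionality of power.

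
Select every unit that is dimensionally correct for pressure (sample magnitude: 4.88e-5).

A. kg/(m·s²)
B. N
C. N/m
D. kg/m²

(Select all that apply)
A

pressure has SI base units: kg / (m * s^2)

Checking each option against kg / (m * s^2):
  A. kg/(m·s²): ✓ matches
  B. N: ✗ does not match
  C. N/m: ✗ does not match
  D. kg/m²: ✗ does not match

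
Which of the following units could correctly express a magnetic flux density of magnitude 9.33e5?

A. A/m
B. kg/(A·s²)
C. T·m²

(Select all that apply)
B

magnetic flux density has SI base units: kg / (A * s^2)

Checking each option against kg / (A * s^2):
  A. A/m: ✗ does not match
  B. kg/(A·s²): ✓ matches
  C. T·m²: ✗ does not match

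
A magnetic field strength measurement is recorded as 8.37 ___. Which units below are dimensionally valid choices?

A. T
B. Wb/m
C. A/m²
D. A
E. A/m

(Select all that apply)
E

magnetic field strength has SI base units: A / m

Checking each option against A / m:
  A. T: ✗ does not match
  B. Wb/m: ✗ does not match
  C. A/m²: ✗ does not match
  D. A: ✗ does not match
  E. A/m: ✓ matches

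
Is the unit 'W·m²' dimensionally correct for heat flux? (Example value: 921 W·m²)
No

heat flux has SI base units: kg / s^3
W·m² does NOT reduce to kg / s^3; a valid unit for heat flux would be e.g. W/m².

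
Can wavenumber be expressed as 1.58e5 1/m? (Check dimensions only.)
Yes

wavenumber has SI base units: 1 / m
1/m reduces to the same SI base units, so it is a valid unit for wavenumber.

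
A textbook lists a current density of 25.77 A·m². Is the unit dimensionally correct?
No

current density has SI base units: A / m^2
A·m² does NOT reduce to A / m^2; a valid unit for current density would be e.g. A/m².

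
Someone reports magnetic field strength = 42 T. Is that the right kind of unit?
No

magnetic field strength has SI base units: A / m
T does NOT reduce to A / m; a valid unit for magnetic field strength would be e.g. A/m.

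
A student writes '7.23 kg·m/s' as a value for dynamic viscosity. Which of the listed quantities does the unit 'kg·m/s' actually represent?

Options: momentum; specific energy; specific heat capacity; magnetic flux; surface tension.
momentum

dynamic viscosity should have units dimensionally equivalent to kg / (m * s) (e.g. Pa·s).
The given unit 'kg·m/s' reduces to kg * m / s. Of the listed options, that is the dimensionality of momentum.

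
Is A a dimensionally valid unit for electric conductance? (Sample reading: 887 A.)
No

electric conductance has SI base units: A^2 * s^3 / (kg * m^2)
A does NOT reduce to A^2 * s^3 / (kg * m^2); a valid unit for electric conductance would be e.g. S.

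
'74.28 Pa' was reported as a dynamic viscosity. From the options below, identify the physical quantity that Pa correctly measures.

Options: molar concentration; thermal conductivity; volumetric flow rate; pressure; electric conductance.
pressure

dynamic viscosity should have units dimensionally equivalent to kg / (m * s) (e.g. Pa·s).
The given unit 'Pa' reduces to kg / (m * s^2). Of the listed options, that is the dimensionality of pressure.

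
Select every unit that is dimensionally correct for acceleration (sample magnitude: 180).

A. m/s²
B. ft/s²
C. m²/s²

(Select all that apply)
A, B

acceleration has SI base units: m / s^2

Checking each option against m / s^2:
  A. m/s²: ✓ matches
  B. ft/s²: ✓ matches
  C. m²/s²: ✗ does not match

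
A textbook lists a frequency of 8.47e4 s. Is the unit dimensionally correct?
No

frequency has SI base units: 1 / s
s does NOT reduce to 1 / s; a valid unit for frequency would be e.g. Hz.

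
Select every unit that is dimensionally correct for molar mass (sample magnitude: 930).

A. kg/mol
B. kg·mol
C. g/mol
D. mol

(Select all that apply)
A, C

molar mass has SI base units: kg / mol

Checking each option against kg / mol:
  A. kg/mol: ✓ matches
  B. kg·mol: ✗ does not match
  C. g/mol: ✓ matches
  D. mol: ✗ does not match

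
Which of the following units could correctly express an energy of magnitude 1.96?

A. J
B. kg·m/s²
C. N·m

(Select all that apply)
A, C

energy has SI base units: kg * m^2 / s^2

Checking each option against kg * m^2 / s^2:
  A. J: ✓ matches
  B. kg·m/s²: ✗ does not match
  C. N·m: ✓ matches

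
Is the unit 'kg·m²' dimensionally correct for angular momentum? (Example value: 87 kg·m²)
No

angular momentum has SI base units: kg * m^2 / s
kg·m² does NOT reduce to kg * m^2 / s; a valid unit for angular momentum would be e.g. kg·m²/s.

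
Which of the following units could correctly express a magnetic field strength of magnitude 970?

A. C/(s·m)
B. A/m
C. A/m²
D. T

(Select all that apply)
A, B

magnetic field strength has SI base units: A / m

Checking each option against A / m:
  A. C/(s·m): ✓ matches
  B. A/m: ✓ matches
  C. A/m²: ✗ does not match
  D. T: ✗ does not match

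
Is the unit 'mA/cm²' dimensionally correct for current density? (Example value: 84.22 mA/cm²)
Yes

current density has SI base units: A / m^2
mA/cm² reduces to the same SI base units, so it is a valid unit for current density.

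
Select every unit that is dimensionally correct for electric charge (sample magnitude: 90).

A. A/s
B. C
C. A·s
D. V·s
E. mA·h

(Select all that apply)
B, C, E

electric charge has SI base units: A * s

Checking each option against A * s:
  A. A/s: ✗ does not match
  B. C: ✓ matches
  C. A·s: ✓ matches
  D. V·s: ✗ does not match
  E. mA·h: ✓ matches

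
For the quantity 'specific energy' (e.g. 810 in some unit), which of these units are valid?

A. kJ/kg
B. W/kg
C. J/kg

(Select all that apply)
A, C

specific energy has SI base units: m^2 / s^2

Checking each option against m^2 / s^2:
  A. kJ/kg: ✓ matches
  B. W/kg: ✗ does not match
  C. J/kg: ✓ matches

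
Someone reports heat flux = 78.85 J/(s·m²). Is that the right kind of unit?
Yes

heat flux has SI base units: kg / s^3
J/(s·m²) reduces to the same SI base units, so it is a valid unit for heat flux.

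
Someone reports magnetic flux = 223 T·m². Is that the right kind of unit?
Yes

magnetic flux has SI base units: kg * m^2 / (A * s^2)
T·m² reduces to the same SI base units, so it is a valid unit for magnetic flux.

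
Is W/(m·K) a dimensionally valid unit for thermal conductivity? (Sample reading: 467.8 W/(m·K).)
Yes

thermal conductivity has SI base units: kg * m / (s^3 * K)
W/(m·K) reduces to the same SI base units, so it is a valid unit for thermal conductivity.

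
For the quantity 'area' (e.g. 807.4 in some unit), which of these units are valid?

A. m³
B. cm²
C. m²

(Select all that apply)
B, C

area has SI base units: m^2

Checking each option against m^2:
  A. m³: ✗ does not match
  B. cm²: ✓ matches
  C. m²: ✓ matches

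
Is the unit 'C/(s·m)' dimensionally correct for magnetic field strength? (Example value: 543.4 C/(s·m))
Yes

magnetic field strength has SI base units: A / m
C/(s·m) reduces to the same SI base units, so it is a valid unit for magnetic field strength.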